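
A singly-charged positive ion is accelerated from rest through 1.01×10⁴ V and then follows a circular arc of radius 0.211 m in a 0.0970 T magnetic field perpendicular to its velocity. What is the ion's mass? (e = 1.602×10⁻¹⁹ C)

Combine |q|V = ½mv² and r = mv/(|q|B): eliminate v to get m = qB²r²/(2V).
m = (1.602×10⁻¹⁹)(0.0970)²(0.211)²/(2·1.01×10⁴) ≈ 3.32×10⁻²⁷ kg.

m ≈ 3.32×10⁻²⁷ kg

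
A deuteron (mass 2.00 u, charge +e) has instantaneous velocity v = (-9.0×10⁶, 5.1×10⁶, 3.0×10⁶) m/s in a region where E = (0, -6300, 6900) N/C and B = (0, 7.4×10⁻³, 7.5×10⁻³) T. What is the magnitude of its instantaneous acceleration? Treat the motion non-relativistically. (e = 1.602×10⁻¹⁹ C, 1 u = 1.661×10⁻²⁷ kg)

v×B = (1.60×10⁴, 6.75×10⁴, -6.66×10⁴) N/C.
E + v×B = (1.60×10⁴, 6.12×10⁴, -5.97×10⁴) N/C.
F = q(E + v×B) = (1.602×10⁻¹⁹ C)·(1.60×10⁴, 6.12×10⁴, -5.97×10⁴) = (2.57×10⁻¹⁵, 9.80×10⁻¹⁵, -9.56×10⁻¹⁵) N.
|a| = |F|/m = 1.394×10⁻¹⁴/3.322×10⁻²⁷ ≈ 4.19×10¹² m/s².

|a| ≈ 4.19×10¹² m/s²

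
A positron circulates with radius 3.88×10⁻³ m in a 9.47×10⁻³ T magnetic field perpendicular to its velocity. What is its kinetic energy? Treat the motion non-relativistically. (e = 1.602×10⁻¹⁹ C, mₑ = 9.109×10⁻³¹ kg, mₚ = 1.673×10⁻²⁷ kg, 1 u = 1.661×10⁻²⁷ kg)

v = |q|Br/m, then KE = ½mv² = (qBr)²/(2m).
v = (1.602×10⁻¹⁹)(9.47×10⁻³)(3.88×10⁻³)/9.109×10⁻³¹ ≈ 6.462×10⁶ m/s.
KE = ½(9.109×10⁻³¹)(6.462×10⁶)² ≈ 1.90×10⁻¹⁷ J.

KE ≈ 1.90×10⁻¹⁷ J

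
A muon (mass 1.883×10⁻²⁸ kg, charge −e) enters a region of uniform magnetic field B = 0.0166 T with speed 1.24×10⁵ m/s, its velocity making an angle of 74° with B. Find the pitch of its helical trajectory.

v∥ = v cosθ = 1.24×10⁵·cos74° ≈ 3.418×10⁴ m/s.
T = 2πm/(|q|B) = 2π(1.883×10⁻²⁸)/((1.602×10⁻¹⁹)(0.0166)) ≈ 4.449×10⁻⁷ s.
pitch = v∥ T = (3.418×10⁴)(4.449×10⁻⁷) ≈ 0.0152 m.

p ≈ 0.0152 m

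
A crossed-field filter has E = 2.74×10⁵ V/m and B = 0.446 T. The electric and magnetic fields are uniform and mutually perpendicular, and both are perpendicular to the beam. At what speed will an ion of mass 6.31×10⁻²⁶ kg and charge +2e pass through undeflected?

v = 6.14×10⁵ m/s

Straight-line motion ⇒ electric and magnetic forces cancel, so E = vB.
v = E/B = 2.74×10⁵/0.446 = 6.14×10⁵ m/s.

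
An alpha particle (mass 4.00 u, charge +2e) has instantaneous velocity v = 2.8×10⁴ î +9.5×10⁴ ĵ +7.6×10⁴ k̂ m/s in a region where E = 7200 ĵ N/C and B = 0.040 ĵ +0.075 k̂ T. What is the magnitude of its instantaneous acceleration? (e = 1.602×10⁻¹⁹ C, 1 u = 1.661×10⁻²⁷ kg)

v×B = (4080, -2100, 1120) N/C.
E + v×B = (4080, 5100, 1120) N/C.
F = q(E + v×B) = (3.204×10⁻¹⁹ C)·(4080, 5100, 1120) = (1.31×10⁻¹⁵, 1.63×10⁻¹⁵, 3.59×10⁻¹⁶) N.
|a| = |F|/m = 2.124×10⁻¹⁵/6.644×10⁻²⁷ ≈ 3.20×10¹¹ m/s².

|a| ≈ 3.20×10¹¹ m/s²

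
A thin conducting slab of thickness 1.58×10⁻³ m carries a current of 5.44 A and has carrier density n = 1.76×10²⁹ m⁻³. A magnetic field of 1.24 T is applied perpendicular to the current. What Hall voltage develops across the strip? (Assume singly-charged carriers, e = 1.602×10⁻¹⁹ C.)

V_H ≈ 1.51×10⁻⁷ V

V_H = IB/(n e t).
V_H = (5.44)(1.24)/((1.76×10²⁹)(1.602×10⁻¹⁹)(1.58×10⁻³)) ≈ 1.51×10⁻⁷ V.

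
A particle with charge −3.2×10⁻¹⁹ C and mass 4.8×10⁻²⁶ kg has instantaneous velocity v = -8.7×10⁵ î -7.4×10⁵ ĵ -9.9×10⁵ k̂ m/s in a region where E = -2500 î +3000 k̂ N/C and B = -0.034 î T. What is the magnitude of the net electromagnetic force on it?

|F| ≈ 1.29×10⁻¹⁴ N

v×B = (0, 3.37×10⁴, -2.52×10⁴) N/C.
E + v×B = (-2500, 3.37×10⁴, -2.22×10⁴) N/C.
F = q(E + v×B) = (−3.2×10⁻¹⁹ C)·(-2500, 3.37×10⁴, -2.22×10⁴) = (8.00×10⁻¹⁶, -1.08×10⁻¹⁴, 7.09×10⁻¹⁵) N.
|F| = 1.29×10⁻¹⁴ N.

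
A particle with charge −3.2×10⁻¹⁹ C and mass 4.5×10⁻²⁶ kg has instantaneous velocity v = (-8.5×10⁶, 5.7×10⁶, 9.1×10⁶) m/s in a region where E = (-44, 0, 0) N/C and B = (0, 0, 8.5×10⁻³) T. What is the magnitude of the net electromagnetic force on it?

|F| ≈ 2.78×10⁻¹⁴ N

v×B = (4.84×10⁴, 7.22×10⁴, 0) N/C.
E + v×B = (4.84×10⁴, 7.22×10⁴, 0) N/C.
F = q(E + v×B) = (−3.2×10⁻¹⁹ C)·(4.84×10⁴, 7.22×10⁴, 0) = (-1.55×10⁻¹⁴, -2.31×10⁻¹⁴, 0) N.
|F| = 2.78×10⁻¹⁴ N.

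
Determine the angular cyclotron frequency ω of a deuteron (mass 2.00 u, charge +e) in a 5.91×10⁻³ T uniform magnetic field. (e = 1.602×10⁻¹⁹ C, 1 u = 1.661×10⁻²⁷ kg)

ω ≈ 2.85×10⁵ rad/s

ω = |q|B/m.
ω = (1.602×10⁻¹⁹)(5.91×10⁻³)/3.322×10⁻²⁷ ≈ 2.85×10⁵ rad/s.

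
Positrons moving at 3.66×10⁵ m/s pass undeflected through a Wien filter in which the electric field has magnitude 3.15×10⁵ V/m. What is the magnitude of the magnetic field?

Balance of forces in the selector: qE = qvB ⇒ B = E/v.
B = 3.15×10⁵/3.66×10⁵ = 0.861 T.

B = 0.861 T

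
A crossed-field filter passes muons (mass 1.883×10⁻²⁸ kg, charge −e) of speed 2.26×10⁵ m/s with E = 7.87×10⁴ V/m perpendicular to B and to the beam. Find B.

Balance of forces in the selector: qE = qvB ⇒ B = E/v.
B = 7.87×10⁴/2.26×10⁵ = 0.348 T.

B = 0.348 T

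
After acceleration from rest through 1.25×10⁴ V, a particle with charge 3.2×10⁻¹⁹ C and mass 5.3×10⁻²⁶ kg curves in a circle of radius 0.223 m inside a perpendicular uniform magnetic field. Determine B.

v = √(2|q|V/m) = √(2·3.2×10⁻¹⁹·1.25×10⁴/5.3×10⁻²⁶) ≈ 3.885×10⁵ m/s.
B = mv/(|q|r) = (5.3×10⁻²⁶)(3.885×10⁵)/((3.2×10⁻¹⁹)(0.223)) ≈ 0.289 T.

B ≈ 0.289 T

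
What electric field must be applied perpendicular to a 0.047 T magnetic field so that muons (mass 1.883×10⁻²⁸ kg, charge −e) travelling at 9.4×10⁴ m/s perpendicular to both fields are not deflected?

For straight-line motion qE = qvB, so E = vB.
E = 9.4×10⁴ × 0.047 = 4400 V/m.

E = 4400 V/m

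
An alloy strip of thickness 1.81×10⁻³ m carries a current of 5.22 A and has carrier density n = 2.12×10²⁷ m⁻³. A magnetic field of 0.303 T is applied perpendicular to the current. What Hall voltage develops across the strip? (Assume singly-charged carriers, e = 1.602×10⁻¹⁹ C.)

V_H = IB/(n e t).
V_H = (5.22)(0.303)/((2.12×10²⁷)(1.602×10⁻¹⁹)(1.81×10⁻³)) ≈ 2.57×10⁻⁶ V.

V_H ≈ 2.57×10⁻⁶ V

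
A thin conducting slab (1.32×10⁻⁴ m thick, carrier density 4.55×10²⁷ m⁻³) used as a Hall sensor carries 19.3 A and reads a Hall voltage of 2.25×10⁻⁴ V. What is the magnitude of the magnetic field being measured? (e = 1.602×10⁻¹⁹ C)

B ≈ 1.12 T

From V_H = IB/(n e t), B = V_H n e t / I.
B = (2.25×10⁻⁴)(4.55×10²⁷)(1.602×10⁻¹⁹)(1.32×10⁻⁴)/19.3 ≈ 1.12 T.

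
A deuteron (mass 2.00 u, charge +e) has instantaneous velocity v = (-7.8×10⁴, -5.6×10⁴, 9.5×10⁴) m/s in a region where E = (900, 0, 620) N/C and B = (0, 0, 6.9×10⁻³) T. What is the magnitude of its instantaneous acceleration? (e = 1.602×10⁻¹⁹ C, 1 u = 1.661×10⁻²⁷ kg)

v×B = (-386, 538, 0) N/C.
E + v×B = (514, 538, 620) N/C.
F = q(E + v×B) = (1.602×10⁻¹⁹ C)·(514, 538, 620) = (8.23×10⁻¹⁷, 8.62×10⁻¹⁷, 9.93×10⁻¹⁷) N.
|a| = |F|/m = 1.551×10⁻¹⁶/3.322×10⁻²⁷ ≈ 4.67×10¹⁰ m/s².

|a| ≈ 4.67×10¹⁰ m/s²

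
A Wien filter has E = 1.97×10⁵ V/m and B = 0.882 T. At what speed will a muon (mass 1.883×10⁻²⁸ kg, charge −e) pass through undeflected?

For undeflected motion the electric and magnetic forces balance: qE = qvB.
v = E/B = 1.97×10⁵/0.882 = 2.23×10⁵ m/s.
The result is independent of the particle's charge and mass.

v = 2.23×10⁵ m/s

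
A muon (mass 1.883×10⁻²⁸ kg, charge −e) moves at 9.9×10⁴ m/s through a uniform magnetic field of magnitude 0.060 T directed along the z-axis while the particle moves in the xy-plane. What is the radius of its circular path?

r ≈ 1.9×10⁻³ m

The magnetic force provides the centripetal force: |q|vB = mv²/r.
r = mv/(|q|B) = (1.883×10⁻²⁸)(9.9×10⁴)/((1.602×10⁻¹⁹)(0.060)) ≈ 1.9×10⁻³ m.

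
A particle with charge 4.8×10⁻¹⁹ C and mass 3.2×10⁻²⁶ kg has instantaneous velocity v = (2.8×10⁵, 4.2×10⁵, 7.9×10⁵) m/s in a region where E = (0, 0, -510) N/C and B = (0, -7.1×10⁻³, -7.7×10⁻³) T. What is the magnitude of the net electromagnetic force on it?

v×B = (2380, 2160, -1990) N/C.
E + v×B = (2380, 2160, -2500) N/C.
F = q(E + v×B) = (4.8×10⁻¹⁹ C)·(2380, 2160, -2500) = (1.14×10⁻¹⁵, 1.03×10⁻¹⁵, -1.20×10⁻¹⁵) N.
|F| = 1.95×10⁻¹⁵ N.

|F| ≈ 1.95×10⁻¹⁵ N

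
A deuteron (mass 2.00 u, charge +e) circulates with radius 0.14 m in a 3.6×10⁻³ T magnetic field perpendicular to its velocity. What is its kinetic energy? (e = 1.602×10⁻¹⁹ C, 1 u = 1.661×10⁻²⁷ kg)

v = |q|Br/m, then KE = ½mv² = (qBr)²/(2m).
v = (1.602×10⁻¹⁹)(3.6×10⁻³)(0.14)/3.322×10⁻²⁷ ≈ 2.430×10⁴ m/s.
KE = ½(3.322×10⁻²⁷)(2.430×10⁴)² ≈ 9.8×10⁻¹⁹ J.

KE ≈ 9.8×10⁻¹⁹ J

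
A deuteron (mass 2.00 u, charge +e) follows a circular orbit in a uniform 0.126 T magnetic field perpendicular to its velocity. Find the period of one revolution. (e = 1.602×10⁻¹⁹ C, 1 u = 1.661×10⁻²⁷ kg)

T ≈ 1.03×10⁻⁶ s

The cyclotron period depends only on m, q, B: T = 2πm/(|q|B).
T = 2π(3.322×10⁻²⁷)/((1.602×10⁻¹⁹)(0.126)) ≈ 1.03×10⁻⁶ s.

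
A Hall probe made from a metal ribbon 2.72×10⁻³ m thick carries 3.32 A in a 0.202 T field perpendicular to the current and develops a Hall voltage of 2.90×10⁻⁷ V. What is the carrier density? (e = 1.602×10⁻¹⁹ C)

From V_H = IB/(n e t), n = IB/(V_H e t).
n = (3.32)(0.202)/((2.90×10⁻⁷)(1.602×10⁻¹⁹)(2.72×10⁻³)) ≈ 5.31×10²⁷ m⁻³.

n ≈ 5.31×10²⁷ m⁻³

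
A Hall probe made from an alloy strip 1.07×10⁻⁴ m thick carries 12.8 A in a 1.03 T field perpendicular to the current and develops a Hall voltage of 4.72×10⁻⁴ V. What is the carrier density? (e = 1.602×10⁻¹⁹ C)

From V_H = IB/(n e t), n = IB/(V_H e t).
n = (12.8)(1.03)/((4.72×10⁻⁴)(1.602×10⁻¹⁹)(1.07×10⁻⁴)) ≈ 1.63×10²⁷ m⁻³.

n ≈ 1.63×10²⁷ m⁻³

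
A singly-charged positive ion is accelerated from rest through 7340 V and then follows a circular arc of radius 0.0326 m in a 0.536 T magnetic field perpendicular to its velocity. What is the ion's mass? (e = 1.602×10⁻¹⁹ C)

Combine |q|V = ½mv² and r = mv/(|q|B): eliminate v to get m = qB²r²/(2V).
m = (1.602×10⁻¹⁹)(0.536)²(0.0326)²/(2·7340) ≈ 3.33×10⁻²⁷ kg.

m ≈ 3.33×10⁻²⁷ kg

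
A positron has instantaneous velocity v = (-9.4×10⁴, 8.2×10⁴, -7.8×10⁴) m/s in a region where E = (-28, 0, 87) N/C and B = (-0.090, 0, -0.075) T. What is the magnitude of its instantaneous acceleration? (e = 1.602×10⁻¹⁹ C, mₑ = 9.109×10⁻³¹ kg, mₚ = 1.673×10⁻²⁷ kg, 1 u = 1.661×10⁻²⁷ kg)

v×B = (-6150, -30.0, 7380) N/C.
E + v×B = (-6180, -30.0, 7470) N/C.
F = q(E + v×B) = (1.602×10⁻¹⁹ C)·(-6180, -30.0, 7470) = (-9.90×10⁻¹⁶, -4.81×10⁻¹⁸, 1.20×10⁻¹⁵) N.
|a| = |F|/m = 1.553×10⁻¹⁵/9.109×10⁻³¹ ≈ 1.70×10¹⁵ m/s².

|a| ≈ 1.70×10¹⁵ m/s²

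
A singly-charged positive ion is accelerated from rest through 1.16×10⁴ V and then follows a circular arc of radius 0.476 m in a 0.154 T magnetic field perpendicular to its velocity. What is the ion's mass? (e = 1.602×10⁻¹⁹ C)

m ≈ 3.71×10⁻²⁶ kg

Combine |q|V = ½mv² and r = mv/(|q|B): eliminate v to get m = qB²r²/(2V).
m = (1.602×10⁻¹⁹)(0.154)²(0.476)²/(2·1.16×10⁴) ≈ 3.71×10⁻²⁶ kg.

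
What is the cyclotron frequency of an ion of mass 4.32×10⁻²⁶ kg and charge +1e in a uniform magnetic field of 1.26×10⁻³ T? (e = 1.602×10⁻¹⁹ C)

f ≈ 744 Hz

f = |q|B/(2πm).
f = (1.602×10⁻¹⁹)(1.26×10⁻³)/(2π·4.32×10⁻²⁶) ≈ 744 Hz.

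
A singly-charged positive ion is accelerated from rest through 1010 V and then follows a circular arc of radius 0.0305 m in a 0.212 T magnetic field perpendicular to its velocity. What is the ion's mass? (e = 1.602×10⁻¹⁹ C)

Combine |q|V = ½mv² and r = mv/(|q|B): eliminate v to get m = qB²r²/(2V).
m = (1.602×10⁻¹⁹)(0.212)²(0.0305)²/(2·1010) ≈ 3.32×10⁻²⁷ kg.

m ≈ 3.32×10⁻²⁷ kg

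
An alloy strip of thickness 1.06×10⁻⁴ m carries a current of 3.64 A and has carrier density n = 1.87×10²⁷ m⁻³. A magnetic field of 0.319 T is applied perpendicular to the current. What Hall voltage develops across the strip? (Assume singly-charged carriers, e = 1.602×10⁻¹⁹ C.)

V_H = IB/(n e t).
V_H = (3.64)(0.319)/((1.87×10²⁷)(1.602×10⁻¹⁹)(1.06×10⁻⁴)) ≈ 3.66×10⁻⁵ V.

V_H ≈ 3.66×10⁻⁵ V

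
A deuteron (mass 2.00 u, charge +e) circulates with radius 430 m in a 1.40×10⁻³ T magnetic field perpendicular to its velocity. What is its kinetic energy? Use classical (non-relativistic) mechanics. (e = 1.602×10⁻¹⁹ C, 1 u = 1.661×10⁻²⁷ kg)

KE ≈ 1.40×10⁻¹² J

v = |q|Br/m, then KE = ½mv² = (qBr)²/(2m).
v = (1.602×10⁻¹⁹)(1.40×10⁻³)(430)/3.322×10⁻²⁷ ≈ 2.903×10⁷ m/s.
KE = ½(3.322×10⁻²⁷)(2.903×10⁷)² ≈ 1.40×10⁻¹² J.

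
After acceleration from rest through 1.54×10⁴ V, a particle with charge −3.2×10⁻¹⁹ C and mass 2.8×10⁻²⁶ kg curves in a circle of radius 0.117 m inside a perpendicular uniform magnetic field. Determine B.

v = √(2|q|V/m) = √(2·3.2×10⁻¹⁹·1.54×10⁴/2.8×10⁻²⁶) ≈ 5.933×10⁵ m/s.
B = mv/(|q|r) = (2.8×10⁻²⁶)(5.933×10⁵)/((3.2×10⁻¹⁹)(0.117)) ≈ 0.444 T.

B ≈ 0.444 T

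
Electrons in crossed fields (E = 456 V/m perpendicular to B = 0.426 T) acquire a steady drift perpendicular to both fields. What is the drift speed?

In crossed fields the guiding centre drifts at v_d = |E×B|/B² = E/B, independent of charge and mass.
v_d = 456/0.426 = 1070 m/s.

v_d ≈ 1070 m/s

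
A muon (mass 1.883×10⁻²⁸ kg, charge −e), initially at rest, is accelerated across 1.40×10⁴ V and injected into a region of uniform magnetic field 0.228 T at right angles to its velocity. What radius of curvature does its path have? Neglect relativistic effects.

Acceleration: |q|V = ½mv² ⇒ v = √(2|q|V/m) = √(2·1.602×10⁻¹⁹·1.40×10⁴/1.883×10⁻²⁸) ≈ 4.881×10⁶ m/s.
In the field: r = mv/(|q|B) = (1.883×10⁻²⁸)(4.881×10⁶)/((1.602×10⁻¹⁹)(0.228)) ≈ 0.0252 m.

r ≈ 0.0252 m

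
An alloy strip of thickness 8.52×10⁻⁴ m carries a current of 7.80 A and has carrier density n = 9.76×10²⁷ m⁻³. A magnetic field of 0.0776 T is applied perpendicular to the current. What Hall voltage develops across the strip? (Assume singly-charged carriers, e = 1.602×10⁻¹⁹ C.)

V_H ≈ 4.54×10⁻⁷ V

V_H = IB/(n e t).
V_H = (7.80)(0.0776)/((9.76×10²⁷)(1.602×10⁻¹⁹)(8.52×10⁻⁴)) ≈ 4.54×10⁻⁷ V.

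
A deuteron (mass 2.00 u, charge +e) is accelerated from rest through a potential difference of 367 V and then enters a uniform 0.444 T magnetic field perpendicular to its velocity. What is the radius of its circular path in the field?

r ≈ 8.79×10⁻³ m

Acceleration: |q|V = ½mv² ⇒ v = √(2|q|V/m) = √(2·1.602×10⁻¹⁹·367/3.322×10⁻²⁷) ≈ 1.881×10⁵ m/s.
In the field: r = mv/(|q|B) = (3.322×10⁻²⁷)(1.881×10⁵)/((1.602×10⁻¹⁹)(0.444)) ≈ 8.79×10⁻³ m.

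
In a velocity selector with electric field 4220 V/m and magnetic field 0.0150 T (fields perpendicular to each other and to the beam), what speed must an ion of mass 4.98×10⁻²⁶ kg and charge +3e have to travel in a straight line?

Zero net Lorentz force requires |qE| = |q v×B|, i.e. E = vB.
v = E/B = 4220/0.0150 = 2.81×10⁵ m/s.

v = 2.81×10⁵ m/s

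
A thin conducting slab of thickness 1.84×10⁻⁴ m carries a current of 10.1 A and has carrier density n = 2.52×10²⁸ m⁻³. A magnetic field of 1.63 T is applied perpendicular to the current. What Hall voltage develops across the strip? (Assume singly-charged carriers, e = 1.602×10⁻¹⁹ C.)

V_H ≈ 2.22×10⁻⁵ V

V_H = IB/(n e t).
V_H = (10.1)(1.63)/((2.52×10²⁸)(1.602×10⁻¹⁹)(1.84×10⁻⁴)) ≈ 2.22×10⁻⁵ V.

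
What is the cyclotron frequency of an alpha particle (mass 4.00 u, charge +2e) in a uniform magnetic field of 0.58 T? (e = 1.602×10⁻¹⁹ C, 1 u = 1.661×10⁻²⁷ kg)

f ≈ 4.5×10⁶ Hz

f = |q|B/(2πm).
f = (3.204×10⁻¹⁹)(0.58)/(2π·6.644×10⁻²⁷) ≈ 4.5×10⁶ Hz.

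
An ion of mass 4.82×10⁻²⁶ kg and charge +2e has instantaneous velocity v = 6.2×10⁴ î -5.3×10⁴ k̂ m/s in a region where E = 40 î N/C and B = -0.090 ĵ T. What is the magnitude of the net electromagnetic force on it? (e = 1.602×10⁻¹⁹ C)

|F| ≈ 2.34×10⁻¹⁵ N

v×B = (-4770, 0, -5580) N/C.
E + v×B = (-4730, 0, -5580) N/C.
F = q(E + v×B) = (3.204×10⁻¹⁹ C)·(-4730, 0, -5580) = (-1.52×10⁻¹⁵, 0, -1.79×10⁻¹⁵) N.
|F| = 2.34×10⁻¹⁵ N.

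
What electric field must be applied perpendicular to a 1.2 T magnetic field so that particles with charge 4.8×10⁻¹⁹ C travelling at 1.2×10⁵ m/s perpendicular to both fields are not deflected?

For straight-line motion qE = qvB, so E = vB.
E = 1.2×10⁵ × 1.2 = 1.4×10⁵ V/m.

E = 1.4×10⁵ V/m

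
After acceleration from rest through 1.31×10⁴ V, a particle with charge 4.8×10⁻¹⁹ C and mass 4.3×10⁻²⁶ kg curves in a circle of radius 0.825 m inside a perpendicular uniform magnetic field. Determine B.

B ≈ 0.0587 T

v = √(2|q|V/m) = √(2·4.8×10⁻¹⁹·1.31×10⁴/4.3×10⁻²⁶) ≈ 5.408×10⁵ m/s.
B = mv/(|q|r) = (4.3×10⁻²⁶)(5.408×10⁵)/((4.8×10⁻¹⁹)(0.825)) ≈ 0.0587 T.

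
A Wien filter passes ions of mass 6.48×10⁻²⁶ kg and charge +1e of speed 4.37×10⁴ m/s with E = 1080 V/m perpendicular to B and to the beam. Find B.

Balance of forces in the selector: qE = qvB ⇒ B = E/v.
B = 1080/4.37×10⁴ = 0.0247 T.

B = 0.0247 T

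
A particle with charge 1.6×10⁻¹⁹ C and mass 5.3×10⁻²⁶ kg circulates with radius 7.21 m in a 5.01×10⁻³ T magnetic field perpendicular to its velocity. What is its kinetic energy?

v = |q|Br/m, then KE = ½mv² = (qBr)²/(2m).
v = (1.6×10⁻¹⁹)(5.01×10⁻³)(7.21)/5.3×10⁻²⁶ ≈ 1.090×10⁵ m/s.
KE = ½(5.3×10⁻²⁶)(1.090×10⁵)² ≈ 3.15×10⁻¹⁶ J.

KE ≈ 3.15×10⁻¹⁶ J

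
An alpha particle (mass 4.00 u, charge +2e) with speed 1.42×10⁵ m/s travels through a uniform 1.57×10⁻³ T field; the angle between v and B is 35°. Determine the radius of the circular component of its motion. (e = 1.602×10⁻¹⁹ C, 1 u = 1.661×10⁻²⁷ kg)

v⊥ = v sinθ = 1.42×10⁵·sin35° ≈ 8.145×10⁴ m/s.
r = m v⊥/(|q|B) = (6.644×10⁻²⁷)(8.145×10⁴)/((3.204×10⁻¹⁹)(1.57×10⁻³)) ≈ 1.08 m.

r ≈ 1.08 m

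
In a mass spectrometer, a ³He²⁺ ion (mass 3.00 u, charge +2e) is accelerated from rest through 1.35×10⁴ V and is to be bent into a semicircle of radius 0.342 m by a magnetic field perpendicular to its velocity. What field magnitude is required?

v = √(2|q|V/m) = √(2·3.204×10⁻¹⁹·1.35×10⁴/4.983×10⁻²⁷) ≈ 1.318×10⁶ m/s.
B = mv/(|q|r) = (4.983×10⁻²⁷)(1.318×10⁶)/((3.204×10⁻¹⁹)(0.342)) ≈ 0.0599 T.

B ≈ 0.0599 T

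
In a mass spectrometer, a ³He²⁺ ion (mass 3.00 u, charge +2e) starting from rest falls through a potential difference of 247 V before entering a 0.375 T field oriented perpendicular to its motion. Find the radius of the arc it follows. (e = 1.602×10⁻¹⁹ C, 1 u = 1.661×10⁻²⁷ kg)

Acceleration: |q|V = ½mv² ⇒ v = √(2|q|V/m) = √(2·3.204×10⁻¹⁹·247/4.983×10⁻²⁷) ≈ 1.782×10⁵ m/s.
In the field: r = mv/(|q|B) = (4.983×10⁻²⁷)(1.782×10⁵)/((3.204×10⁻¹⁹)(0.375)) ≈ 7.39×10⁻³ m.

r ≈ 7.39×10⁻³ m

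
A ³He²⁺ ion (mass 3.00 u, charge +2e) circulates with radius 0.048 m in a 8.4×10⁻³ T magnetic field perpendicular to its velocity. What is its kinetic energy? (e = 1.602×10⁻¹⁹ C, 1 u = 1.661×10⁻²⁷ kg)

KE ≈ 10 eV

v = |q|Br/m, then KE = ½mv² = (qBr)²/(2m).
v = (3.204×10⁻¹⁹)(8.4×10⁻³)(0.048)/4.983×10⁻²⁷ ≈ 2.593×10⁴ m/s.
KE = ½(4.983×10⁻²⁷)(2.593×10⁴)² ≈ 1.7×10⁻¹⁸ J = 10 eV.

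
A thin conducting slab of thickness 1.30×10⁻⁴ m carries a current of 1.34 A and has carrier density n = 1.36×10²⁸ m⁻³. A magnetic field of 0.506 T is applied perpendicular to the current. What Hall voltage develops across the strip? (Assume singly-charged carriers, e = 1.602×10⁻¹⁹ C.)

V_H ≈ 2.39×10⁻⁶ V

V_H = IB/(n e t).
V_H = (1.34)(0.506)/((1.36×10²⁸)(1.602×10⁻¹⁹)(1.30×10⁻⁴)) ≈ 2.39×10⁻⁶ V.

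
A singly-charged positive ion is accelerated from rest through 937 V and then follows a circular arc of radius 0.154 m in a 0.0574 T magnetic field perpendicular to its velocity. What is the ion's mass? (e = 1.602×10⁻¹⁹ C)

m ≈ 6.68×10⁻²⁷ kg

Combine |q|V = ½mv² and r = mv/(|q|B): eliminate v to get m = qB²r²/(2V).
m = (1.602×10⁻¹⁹)(0.0574)²(0.154)²/(2·937) ≈ 6.68×10⁻²⁷ kg.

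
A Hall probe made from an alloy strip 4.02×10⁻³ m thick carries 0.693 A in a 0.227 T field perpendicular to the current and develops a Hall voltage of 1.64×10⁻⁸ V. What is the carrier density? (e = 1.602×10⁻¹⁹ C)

n ≈ 1.49×10²⁸ m⁻³

From V_H = IB/(n e t), n = IB/(V_H e t).
n = (0.693)(0.227)/((1.64×10⁻⁸)(1.602×10⁻¹⁹)(4.02×10⁻³)) ≈ 1.49×10²⁸ m⁻³.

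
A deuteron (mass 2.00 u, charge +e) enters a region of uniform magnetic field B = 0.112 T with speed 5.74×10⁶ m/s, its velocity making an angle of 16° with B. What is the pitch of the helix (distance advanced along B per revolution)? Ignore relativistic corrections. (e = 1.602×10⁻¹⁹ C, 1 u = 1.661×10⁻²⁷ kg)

p ≈ 6.42 m

v∥ = v cosθ = 5.74×10⁶·cos16° ≈ 5.518×10⁶ m/s.
T = 2πm/(|q|B) = 2π(3.322×10⁻²⁷)/((1.602×10⁻¹⁹)(0.112)) ≈ 1.163×10⁻⁶ s.
pitch = v∥ T = (5.518×10⁶)(1.163×10⁻⁶) ≈ 6.42 m.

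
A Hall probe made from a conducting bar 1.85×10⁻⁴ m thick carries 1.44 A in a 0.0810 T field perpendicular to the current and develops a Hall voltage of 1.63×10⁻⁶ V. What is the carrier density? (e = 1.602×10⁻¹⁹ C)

n ≈ 2.41×10²⁷ m⁻³

From V_H = IB/(n e t), n = IB/(V_H e t).
n = (1.44)(0.0810)/((1.63×10⁻⁶)(1.602×10⁻¹⁹)(1.85×10⁻⁴)) ≈ 2.41×10²⁷ m⁻³.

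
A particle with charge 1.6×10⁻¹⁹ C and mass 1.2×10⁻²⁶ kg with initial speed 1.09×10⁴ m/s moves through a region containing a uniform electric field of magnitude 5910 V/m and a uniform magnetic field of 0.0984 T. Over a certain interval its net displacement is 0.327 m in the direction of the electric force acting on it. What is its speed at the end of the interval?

B does no work; ΔKE = |q|E d.
½mv_f² = ½mv₀² + |q|Ed = ½(1.2×10⁻²⁶)(1.09×10⁴)² + (1.6×10⁻¹⁹)(5910)(0.327) ≈ 7.129×10⁻¹⁹ J + 3.092×10⁻¹⁶ J ≈ 3.099×10⁻¹⁶ J.
v_f = √(2·3.099×10⁻¹⁶/1.2×10⁻²⁶) ≈ 2.27×10⁵ m/s.

v_f ≈ 2.27×10⁵ m/s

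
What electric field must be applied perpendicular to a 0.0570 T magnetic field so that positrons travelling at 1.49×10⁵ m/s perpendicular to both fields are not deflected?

E = 8490 V/m

For straight-line motion qE = qvB, so E = vB.
E = 1.49×10⁵ × 0.0570 = 8490 V/m.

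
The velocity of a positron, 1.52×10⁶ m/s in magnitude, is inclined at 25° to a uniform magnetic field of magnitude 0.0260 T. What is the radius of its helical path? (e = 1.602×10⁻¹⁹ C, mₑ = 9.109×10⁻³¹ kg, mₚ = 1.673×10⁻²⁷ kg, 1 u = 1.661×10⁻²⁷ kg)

r ≈ 1.40×10⁻⁴ m

v⊥ = v sinθ = 1.52×10⁶·sin25° ≈ 6.424×10⁵ m/s.
r = m v⊥/(|q|B) = (9.109×10⁻³¹)(6.424×10⁵)/((1.602×10⁻¹⁹)(0.0260)) ≈ 1.40×10⁻⁴ m.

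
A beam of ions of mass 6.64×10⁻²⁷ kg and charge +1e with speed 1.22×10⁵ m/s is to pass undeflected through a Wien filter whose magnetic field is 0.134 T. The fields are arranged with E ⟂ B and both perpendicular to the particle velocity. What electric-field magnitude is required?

E = 1.63×10⁴ V/m

For straight-line motion qE = qvB, so E = vB.
E = 1.22×10⁵ × 0.134 = 1.63×10⁴ V/m.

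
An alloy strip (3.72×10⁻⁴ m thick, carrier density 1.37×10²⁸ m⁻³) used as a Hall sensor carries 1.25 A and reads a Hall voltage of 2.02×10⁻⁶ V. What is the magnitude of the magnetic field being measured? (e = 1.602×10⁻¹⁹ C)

B ≈ 1.32 T

From V_H = IB/(n e t), B = V_H n e t / I.
B = (2.02×10⁻⁶)(1.37×10²⁸)(1.602×10⁻¹⁹)(3.72×10⁻⁴)/1.25 ≈ 1.32 T.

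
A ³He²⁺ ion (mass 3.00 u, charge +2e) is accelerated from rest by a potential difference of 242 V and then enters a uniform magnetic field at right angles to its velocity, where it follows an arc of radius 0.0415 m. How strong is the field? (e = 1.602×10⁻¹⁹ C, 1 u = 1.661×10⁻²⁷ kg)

B ≈ 0.0661 T

v = √(2|q|V/m) = √(2·3.204×10⁻¹⁹·242/4.983×10⁻²⁷) ≈ 1.764×10⁵ m/s.
B = mv/(|q|r) = (4.983×10⁻²⁷)(1.764×10⁵)/((3.204×10⁻¹⁹)(0.0415)) ≈ 0.0661 T.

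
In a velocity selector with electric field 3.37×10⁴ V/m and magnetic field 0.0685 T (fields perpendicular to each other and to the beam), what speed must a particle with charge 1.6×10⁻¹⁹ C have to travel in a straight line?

v = 4.92×10⁵ m/s

For undeflected motion the electric and magnetic forces balance: qE = qvB.
v = E/B = 3.37×10⁴/0.0685 = 4.92×10⁵ m/s.
The result is independent of the particle's charge and mass.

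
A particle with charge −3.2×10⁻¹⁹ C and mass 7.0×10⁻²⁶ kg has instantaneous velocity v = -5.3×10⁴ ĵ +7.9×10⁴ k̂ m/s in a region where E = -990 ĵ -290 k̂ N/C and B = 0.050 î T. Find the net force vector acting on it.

F ≈ (0, -9.47×10⁻¹⁶, -7.55×10⁻¹⁶) N

v×B = (0, 3950, 2650) N/C.
E + v×B = (0, 2960, 2360) N/C.
F = q(E + v×B) = (−3.2×10⁻¹⁹ C)·(0, 2960, 2360) = (0, -9.47×10⁻¹⁶, -7.55×10⁻¹⁶) N.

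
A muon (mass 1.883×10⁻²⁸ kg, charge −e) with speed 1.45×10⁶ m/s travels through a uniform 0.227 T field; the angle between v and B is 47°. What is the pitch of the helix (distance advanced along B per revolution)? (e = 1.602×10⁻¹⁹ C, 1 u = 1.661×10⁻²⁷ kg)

v∥ = v cosθ = 1.45×10⁶·cos47° ≈ 9.889×10⁵ m/s.
T = 2πm/(|q|B) = 2π(1.883×10⁻²⁸)/((1.602×10⁻¹⁹)(0.227)) ≈ 3.253×10⁻⁸ s.
pitch = v∥ T = (9.889×10⁵)(3.253×10⁻⁸) ≈ 0.0322 m.

p ≈ 0.0322 m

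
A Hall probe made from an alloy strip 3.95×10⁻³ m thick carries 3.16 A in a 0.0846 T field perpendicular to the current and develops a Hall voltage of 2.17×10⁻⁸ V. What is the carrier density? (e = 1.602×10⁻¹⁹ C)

From V_H = IB/(n e t), n = IB/(V_H e t).
n = (3.16)(0.0846)/((2.17×10⁻⁸)(1.602×10⁻¹⁹)(3.95×10⁻³)) ≈ 1.95×10²⁸ m⁻³.

n ≈ 1.95×10²⁸ m⁻³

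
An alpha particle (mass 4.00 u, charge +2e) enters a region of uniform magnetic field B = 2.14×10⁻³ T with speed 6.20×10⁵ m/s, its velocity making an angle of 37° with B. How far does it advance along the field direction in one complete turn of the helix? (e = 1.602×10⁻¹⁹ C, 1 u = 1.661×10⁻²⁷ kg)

p ≈ 30.1 m

v∥ = v cosθ = 6.20×10⁵·cos37° ≈ 4.952×10⁵ m/s.
T = 2πm/(|q|B) = 2π(6.644×10⁻²⁷)/((3.204×10⁻¹⁹)(2.14×10⁻³)) ≈ 6.088×10⁻⁵ s.
pitch = v∥ T = (4.952×10⁵)(6.088×10⁻⁵) ≈ 30.1 m.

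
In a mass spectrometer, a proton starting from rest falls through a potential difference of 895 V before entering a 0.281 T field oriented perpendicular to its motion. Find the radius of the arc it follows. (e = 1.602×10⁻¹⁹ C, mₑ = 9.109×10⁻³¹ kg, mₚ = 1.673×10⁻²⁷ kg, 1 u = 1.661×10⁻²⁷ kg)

r ≈ 0.0154 m

Acceleration: |q|V = ½mv² ⇒ v = √(2|q|V/m) = √(2·1.602×10⁻¹⁹·895/1.673×10⁻²⁷) ≈ 4.140×10⁵ m/s.
In the field: r = mv/(|q|B) = (1.673×10⁻²⁷)(4.140×10⁵)/((1.602×10⁻¹⁹)(0.281)) ≈ 0.0154 m.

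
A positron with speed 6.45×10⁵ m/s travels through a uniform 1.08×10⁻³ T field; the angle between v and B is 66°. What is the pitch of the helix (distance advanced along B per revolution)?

v∥ = v cosθ = 6.45×10⁵·cos66° ≈ 2.623×10⁵ m/s.
T = 2πm/(|q|B) = 2π(9.109×10⁻³¹)/((1.602×10⁻¹⁹)(1.08×10⁻³)) ≈ 3.308×10⁻⁸ s.
pitch = v∥ T = (2.623×10⁵)(3.308×10⁻⁸) ≈ 8.68×10⁻³ m.

p ≈ 8.68×10⁻³ m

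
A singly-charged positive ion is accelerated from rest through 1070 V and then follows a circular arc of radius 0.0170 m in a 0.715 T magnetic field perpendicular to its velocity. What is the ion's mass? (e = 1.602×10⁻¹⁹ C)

Combine |q|V = ½mv² and r = mv/(|q|B): eliminate v to get m = qB²r²/(2V).
m = (1.602×10⁻¹⁹)(0.715)²(0.0170)²/(2·1070) ≈ 1.11×10⁻²⁶ kg.

m ≈ 1.11×10⁻²⁶ kg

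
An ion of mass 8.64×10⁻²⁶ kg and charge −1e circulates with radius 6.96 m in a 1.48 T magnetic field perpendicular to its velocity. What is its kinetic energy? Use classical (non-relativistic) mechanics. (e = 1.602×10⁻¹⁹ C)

v = |q|Br/m, then KE = ½mv² = (qBr)²/(2m).
v = (1.602×10⁻¹⁹)(1.48)(6.96)/8.64×10⁻²⁶ ≈ 1.910×10⁷ m/s.
KE = ½(8.64×10⁻²⁶)(1.910×10⁷)² ≈ 1.58×10⁻¹¹ J.

KE ≈ 1.58×10⁻¹¹ J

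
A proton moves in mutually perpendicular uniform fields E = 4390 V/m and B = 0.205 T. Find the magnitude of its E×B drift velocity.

The steady drift has the magnetic force balancing the electric force, so v_d = E/B.
v_d = 4390/0.205 = 2.14×10⁴ m/s.

v_d ≈ 2.14×10⁴ m/s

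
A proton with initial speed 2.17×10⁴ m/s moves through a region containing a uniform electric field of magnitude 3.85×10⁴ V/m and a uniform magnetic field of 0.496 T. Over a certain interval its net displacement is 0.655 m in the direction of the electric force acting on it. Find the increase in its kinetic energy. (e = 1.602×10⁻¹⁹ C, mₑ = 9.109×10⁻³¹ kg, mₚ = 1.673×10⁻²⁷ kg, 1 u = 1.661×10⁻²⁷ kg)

The magnetic force is always ⟂ v and does no work; only the electric force changes KE.
ΔKE = F_E · d = |q|E d = (1.602×10⁻¹⁹)(3.85×10⁴)(0.655) ≈ 4.04×10⁻¹⁵ J.

ΔKE ≈ 4.04×10⁻¹⁵ J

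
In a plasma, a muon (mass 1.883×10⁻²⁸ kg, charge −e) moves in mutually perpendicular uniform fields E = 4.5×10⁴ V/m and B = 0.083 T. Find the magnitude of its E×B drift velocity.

v_d ≈ 5.4×10⁵ m/s

In crossed fields the guiding centre drifts at v_d = |E×B|/B² = E/B, independent of charge and mass.
v_d = 4.5×10⁴/0.083 = 5.4×10⁵ m/s.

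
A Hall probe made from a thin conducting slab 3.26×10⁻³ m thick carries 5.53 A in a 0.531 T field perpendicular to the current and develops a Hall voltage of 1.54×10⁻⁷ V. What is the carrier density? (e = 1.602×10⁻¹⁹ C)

n ≈ 3.65×10²⁸ m⁻³

From V_H = IB/(n e t), n = IB/(V_H e t).
n = (5.53)(0.531)/((1.54×10⁻⁷)(1.602×10⁻¹⁹)(3.26×10⁻³)) ≈ 3.65×10²⁸ m⁻³.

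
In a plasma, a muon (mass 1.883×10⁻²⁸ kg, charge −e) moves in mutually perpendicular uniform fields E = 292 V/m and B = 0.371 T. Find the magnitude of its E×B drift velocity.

The E×B drift speed is v_d = E/B.
v_d = 292/0.371 = 787 m/s.

v_d ≈ 787 m/s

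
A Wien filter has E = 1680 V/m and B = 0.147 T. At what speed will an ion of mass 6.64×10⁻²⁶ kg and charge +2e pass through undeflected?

For undeflected motion the electric and magnetic forces balance: qE = qvB.
v = E/B = 1680/0.147 = 1.14×10⁴ m/s.

v = 1.14×10⁴ m/s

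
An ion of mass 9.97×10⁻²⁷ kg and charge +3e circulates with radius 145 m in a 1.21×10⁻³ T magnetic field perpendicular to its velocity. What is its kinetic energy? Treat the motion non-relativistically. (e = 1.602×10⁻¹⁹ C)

KE ≈ 2.23×10⁶ eV

v = |q|Br/m, then KE = ½mv² = (qBr)²/(2m).
v = (4.806×10⁻¹⁹)(1.21×10⁻³)(145)/9.97×10⁻²⁷ ≈ 8.457×10⁶ m/s.
KE = ½(9.97×10⁻²⁷)(8.457×10⁶)² ≈ 3.57×10⁻¹³ J = 2.23×10⁶ eV.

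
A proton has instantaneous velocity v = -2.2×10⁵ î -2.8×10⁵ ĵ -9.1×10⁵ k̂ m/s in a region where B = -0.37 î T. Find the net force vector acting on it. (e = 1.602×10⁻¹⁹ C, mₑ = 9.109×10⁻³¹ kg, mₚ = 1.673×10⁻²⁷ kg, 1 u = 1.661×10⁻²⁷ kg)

v×B = (0, 3.37×10⁵, -1.04×10⁵) N/C.
F = q v×B = (1.602×10⁻¹⁹ C)·(0, 3.37×10⁵, -1.04×10⁵) = (0, 5.39×10⁻¹⁴, -1.66×10⁻¹⁴) N.

F ≈ (0, 5.39×10⁻¹⁴, -1.66×10⁻¹⁴) N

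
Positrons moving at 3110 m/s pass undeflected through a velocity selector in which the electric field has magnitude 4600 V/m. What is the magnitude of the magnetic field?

Balance of forces in the selector: qE = qvB ⇒ B = E/v.
B = 4600/3110 = 1.48 T.

B = 1.48 T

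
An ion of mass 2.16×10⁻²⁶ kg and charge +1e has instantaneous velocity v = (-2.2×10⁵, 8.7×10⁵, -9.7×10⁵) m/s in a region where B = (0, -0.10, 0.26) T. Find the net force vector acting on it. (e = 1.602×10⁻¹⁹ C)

F ≈ (2.07×10⁻¹⁴, 9.16×10⁻¹⁵, 3.52×10⁻¹⁵) N

v×B = (1.29×10⁵, 5.72×10⁴, 2.20×10⁴) N/C.
F = q v×B = (1.602×10⁻¹⁹ C)·(1.29×10⁵, 5.72×10⁴, 2.20×10⁴) = (2.07×10⁻¹⁴, 9.16×10⁻¹⁵, 3.52×10⁻¹⁵) N.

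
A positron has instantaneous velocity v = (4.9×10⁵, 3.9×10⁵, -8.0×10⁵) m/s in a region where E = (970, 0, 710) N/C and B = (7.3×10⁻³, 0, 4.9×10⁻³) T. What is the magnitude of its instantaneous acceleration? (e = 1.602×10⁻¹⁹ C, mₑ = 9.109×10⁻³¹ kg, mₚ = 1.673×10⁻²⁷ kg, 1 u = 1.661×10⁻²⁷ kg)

|a| ≈ 1.58×10¹⁵ m/s²

v×B = (1910, -8240, -2850) N/C.
E + v×B = (2880, -8240, -2140) N/C.
F = q(E + v×B) = (1.602×10⁻¹⁹ C)·(2880, -8240, -2140) = (4.62×10⁻¹⁶, -1.32×10⁻¹⁵, -3.42×10⁻¹⁶) N.
|a| = |F|/m = 1.440×10⁻¹⁵/9.109×10⁻³¹ ≈ 1.58×10¹⁵ m/s².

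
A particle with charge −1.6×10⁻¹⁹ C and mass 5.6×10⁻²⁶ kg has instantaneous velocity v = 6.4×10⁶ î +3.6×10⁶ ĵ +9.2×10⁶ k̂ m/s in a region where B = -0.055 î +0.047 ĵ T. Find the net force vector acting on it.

F ≈ (6.92×10⁻¹⁴, 8.10×10⁻¹⁴, -7.98×10⁻¹⁴) N

v×B = (-4.32×10⁵, -5.06×10⁵, 4.99×10⁵) N/C.
F = q v×B = (−1.6×10⁻¹⁹ C)·(-4.32×10⁵, -5.06×10⁵, 4.99×10⁵) = (6.92×10⁻¹⁴, 8.10×10⁻¹⁴, -7.98×10⁻¹⁴) N.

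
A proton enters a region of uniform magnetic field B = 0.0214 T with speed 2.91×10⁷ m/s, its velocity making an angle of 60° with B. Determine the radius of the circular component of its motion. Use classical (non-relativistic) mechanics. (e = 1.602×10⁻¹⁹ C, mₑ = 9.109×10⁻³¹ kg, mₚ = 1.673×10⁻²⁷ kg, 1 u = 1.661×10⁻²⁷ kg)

r ≈ 12.3 m

v⊥ = v sinθ = 2.91×10⁷·sin60° ≈ 2.520×10⁷ m/s.
r = m v⊥/(|q|B) = (1.673×10⁻²⁷)(2.520×10⁷)/((1.602×10⁻¹⁹)(0.0214)) ≈ 12.3 m.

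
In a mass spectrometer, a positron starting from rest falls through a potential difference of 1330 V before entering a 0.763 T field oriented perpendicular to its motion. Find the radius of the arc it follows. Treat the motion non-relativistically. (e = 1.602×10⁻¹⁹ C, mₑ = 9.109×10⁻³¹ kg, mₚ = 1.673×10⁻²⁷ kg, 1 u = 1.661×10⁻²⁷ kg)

Acceleration: |q|V = ½mv² ⇒ v = √(2|q|V/m) = √(2·1.602×10⁻¹⁹·1330/9.109×10⁻³¹) ≈ 2.163×10⁷ m/s.
In the field: r = mv/(|q|B) = (9.109×10⁻³¹)(2.163×10⁷)/((1.602×10⁻¹⁹)(0.763)) ≈ 1.61×10⁻⁴ m.

r ≈ 1.61×10⁻⁴ m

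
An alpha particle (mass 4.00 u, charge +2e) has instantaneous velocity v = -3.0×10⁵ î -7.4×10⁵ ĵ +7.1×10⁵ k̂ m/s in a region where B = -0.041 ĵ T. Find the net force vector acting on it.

F ≈ (9.33×10⁻¹⁵, 0, 3.94×10⁻¹⁵) N

v×B = (2.91×10⁴, 0, 1.23×10⁴) N/C.
F = q v×B = (3.204×10⁻¹⁹ C)·(2.91×10⁴, 0, 1.23×10⁴) = (9.33×10⁻¹⁵, 0, 3.94×10⁻¹⁵) N.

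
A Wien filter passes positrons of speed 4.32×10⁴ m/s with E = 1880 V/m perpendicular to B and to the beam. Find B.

Balance of forces in the selector: qE = qvB ⇒ B = E/v.
B = 1880/4.32×10⁴ = 0.0435 T.

B = 0.0435 T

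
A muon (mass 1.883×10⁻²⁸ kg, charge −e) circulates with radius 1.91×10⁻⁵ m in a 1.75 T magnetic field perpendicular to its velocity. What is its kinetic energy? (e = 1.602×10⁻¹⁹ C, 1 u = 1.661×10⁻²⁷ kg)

v = |q|Br/m, then KE = ½mv² = (qBr)²/(2m).
v = (1.602×10⁻¹⁹)(1.75)(1.91×10⁻⁵)/1.883×10⁻²⁸ ≈ 2.844×10⁴ m/s.
KE = ½(1.883×10⁻²⁸)(2.844×10⁴)² ≈ 7.61×10⁻²⁰ J.

KE ≈ 7.61×10⁻²⁰ J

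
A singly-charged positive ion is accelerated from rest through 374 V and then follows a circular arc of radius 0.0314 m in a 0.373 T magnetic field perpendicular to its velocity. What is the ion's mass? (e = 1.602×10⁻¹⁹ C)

m ≈ 2.94×10⁻²⁶ kg

Combine |q|V = ½mv² and r = mv/(|q|B): eliminate v to get m = qB²r²/(2V).
m = (1.602×10⁻¹⁹)(0.373)²(0.0314)²/(2·374) ≈ 2.94×10⁻²⁶ kg.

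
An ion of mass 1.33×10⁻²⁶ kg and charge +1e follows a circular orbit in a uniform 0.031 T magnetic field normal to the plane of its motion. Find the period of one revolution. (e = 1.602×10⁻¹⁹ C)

T ≈ 1.7×10⁻⁵ s

The cyclotron period depends only on m, q, B: T = 2πm/(|q|B).
T = 2π(1.33×10⁻²⁶)/((1.602×10⁻¹⁹)(0.031)) ≈ 1.7×10⁻⁵ s.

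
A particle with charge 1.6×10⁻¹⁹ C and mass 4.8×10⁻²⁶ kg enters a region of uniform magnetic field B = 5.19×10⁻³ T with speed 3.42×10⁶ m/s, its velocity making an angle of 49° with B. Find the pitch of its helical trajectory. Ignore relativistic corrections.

p ≈ 815 m

v∥ = v cosθ = 3.42×10⁶·cos49° ≈ 2.244×10⁶ m/s.
T = 2πm/(|q|B) = 2π(4.8×10⁻²⁶)/((1.6×10⁻¹⁹)(5.19×10⁻³)) ≈ 3.632×10⁻⁴ s.
pitch = v∥ T = (2.244×10⁶)(3.632×10⁻⁴) ≈ 815 m.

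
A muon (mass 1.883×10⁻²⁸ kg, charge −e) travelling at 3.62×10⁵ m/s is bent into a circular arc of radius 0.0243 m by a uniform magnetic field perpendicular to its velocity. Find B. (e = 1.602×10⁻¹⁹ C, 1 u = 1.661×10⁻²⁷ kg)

From |q|vB = mv²/r, B = mv/(|q|r).
B = (1.883×10⁻²⁸)(3.62×10⁵)/((1.602×10⁻¹⁹)(0.0243)) ≈ 0.0175 T.

B ≈ 0.0175 T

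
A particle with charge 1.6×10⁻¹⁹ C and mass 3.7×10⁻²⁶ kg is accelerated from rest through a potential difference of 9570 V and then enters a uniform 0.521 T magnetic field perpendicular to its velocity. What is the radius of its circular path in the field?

Acceleration: |q|V = ½mv² ⇒ v = √(2|q|V/m) = √(2·1.6×10⁻¹⁹·9570/3.7×10⁻²⁶) ≈ 2.877×10⁵ m/s.
In the field: r = mv/(|q|B) = (3.7×10⁻²⁶)(2.877×10⁵)/((1.6×10⁻¹⁹)(0.521)) ≈ 0.128 m.

r ≈ 0.128 m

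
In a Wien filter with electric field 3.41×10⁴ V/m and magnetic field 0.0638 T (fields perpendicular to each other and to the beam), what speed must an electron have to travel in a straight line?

v = 5.34×10⁵ m/s

Zero net Lorentz force requires |qE| = |q v×B|, i.e. E = vB.
v = E/B = 3.41×10⁴/0.0638 = 5.34×10⁵ m/s.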